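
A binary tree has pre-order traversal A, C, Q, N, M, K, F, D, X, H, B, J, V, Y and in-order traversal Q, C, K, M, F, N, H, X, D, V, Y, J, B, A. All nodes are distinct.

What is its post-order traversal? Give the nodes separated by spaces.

The first element of pre-order is the root; it splits in-order into left and right subtrees.
Root A: left subtree has 13 nodes {Q, C, K, M, F, N, H, X, D, V, Y, J, B}, right has 0 { }.
  Root C: left subtree has 1 node {Q}, right has 11 {K, M, F, N, H, X, D, V, Y, J, B}.
    Root N: left subtree has 3 nodes {K, M, F}, right has 7 {H, X, D, V, Y, J, B}.
      Root M: left subtree has 1 node {K}, right has 1 {F}.
      Root D: left subtree has 2 nodes {H, X}, right has 4 {V, Y, J, B}.
        Root X: left subtree has 1 node {H}, right has 0 { }.
        Root B: left subtree has 3 nodes {V, Y, J}, right has 0 { }.
          Root J: left subtree has 2 nodes {V, Y}, right has 0 { }.
            Root V: left subtree has 0 nodes { }, right has 1 {Y}.

Q K F M H X Y V J B D N C A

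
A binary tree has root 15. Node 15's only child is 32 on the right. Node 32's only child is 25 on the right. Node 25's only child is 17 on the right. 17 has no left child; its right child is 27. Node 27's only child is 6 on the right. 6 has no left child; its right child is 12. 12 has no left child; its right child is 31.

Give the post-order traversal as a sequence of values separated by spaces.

31 12 6 27 17 25 32 15

Post-order visits the left subtree, then the right subtree, then the node.
At 15: no left child.
At 15: go right to 32.
  At 32: no left child.
  At 32: go right to 25.
    At 25: no left child.
    At 25: go right to 17.
      At 17: no left child.
      At 17: go right to 27.
        At 27: no left child.
        At 27: go right to 6.
          At 6: no left child.
          At 6: go right to 12.
            At 12: no left child.
            At 12: go right to 31.
              31 is a leaf — visit 31.
            Visit 12.
          Visit 6.
        Visit 27.
      Visit 17.
    Visit 25.
  Visit 32.
Visit 15.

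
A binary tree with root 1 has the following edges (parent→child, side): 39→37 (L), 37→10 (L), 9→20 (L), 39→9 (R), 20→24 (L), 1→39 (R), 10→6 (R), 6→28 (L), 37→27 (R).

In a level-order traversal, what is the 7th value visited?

20

Level-order visits nodes level by level from the root, left to right within each level.
Level 0: 1
Level 1: 39
Level 2: 37, 9
Level 3: 10, 27, 20
Level 4: 6, 24
Level 5: 28
Full level-order sequence: 1, 39, 37, 9, 10, 27, 20, 6, 24, 28.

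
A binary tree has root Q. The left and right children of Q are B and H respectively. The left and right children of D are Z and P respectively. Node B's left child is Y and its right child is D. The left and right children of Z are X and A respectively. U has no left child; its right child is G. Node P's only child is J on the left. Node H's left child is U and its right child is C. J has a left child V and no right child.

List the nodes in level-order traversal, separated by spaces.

Q B H Y D U C Z P G X A J V

Level-order visits nodes level by level from the root, left to right within each level.
Level 0: Q
Level 1: B, H
Level 2: Y, D, U, C
Level 3: Z, P, G
Level 4: X, A, J
Level 5: V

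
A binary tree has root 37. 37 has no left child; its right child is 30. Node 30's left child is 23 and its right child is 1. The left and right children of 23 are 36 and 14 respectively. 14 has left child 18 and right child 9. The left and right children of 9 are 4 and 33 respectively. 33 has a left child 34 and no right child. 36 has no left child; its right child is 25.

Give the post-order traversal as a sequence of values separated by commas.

Post-order visits the left subtree, then the right subtree, then the node.
At 37: no left child.
At 37: go right to 30.
  At 30: go left to 23.
    At 23: go left to 36.
      At 36: no left child.
      At 36: go right to 25.
        25 is a leaf — visit 25.
      Visit 36.
    At 23: go right to 14.
      At 14: go left to 18.
        18 is a leaf — visit 18.
      At 14: go right to 9.
        At 9: go left to 4.
          4 is a leaf — visit 4.
        At 9: go right to 33.
          At 33: go left to 34.
            34 is a leaf — visit 34.
          At 33: no right child.
          Visit 33.
        Visit 9.
      Visit 14.
    Visit 23.
  At 30: go right to 1.
    1 is a leaf — visit 1.
  Visit 30.
Visit 37.

25, 36, 18, 4, 34, 33, 9, 14, 23, 1, 30, 37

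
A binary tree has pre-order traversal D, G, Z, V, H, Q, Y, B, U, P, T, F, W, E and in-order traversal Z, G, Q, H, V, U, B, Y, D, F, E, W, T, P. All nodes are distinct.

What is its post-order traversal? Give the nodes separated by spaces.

Z Q H U B Y V G E W F T P D

The first element of pre-order is the root; it splits in-order into left and right subtrees.
Root D: left subtree has 8 nodes {Z, G, Q, H, V, U, B, Y}, right has 5 {F, E, W, T, P}.
  Root G: left subtree has 1 node {Z}, right has 6 {Q, H, V, U, B, Y}.
    Root V: left subtree has 2 nodes {Q, H}, right has 3 {U, B, Y}.
      Root H: left subtree has 1 node {Q}, right has 0 { }.
      Root Y: left subtree has 2 nodes {U, B}, right has 0 { }.
        Root B: left subtree has 1 node {U}, right has 0 { }.
  Root P: left subtree has 4 nodes {F, E, W, T}, right has 0 { }.
    Root T: left subtree has 3 nodes {F, E, W}, right has 0 { }.
      Root F: left subtree has 0 nodes { }, right has 2 {E, W}.
        Root W: left subtree has 1 node {E}, right has 0 { }.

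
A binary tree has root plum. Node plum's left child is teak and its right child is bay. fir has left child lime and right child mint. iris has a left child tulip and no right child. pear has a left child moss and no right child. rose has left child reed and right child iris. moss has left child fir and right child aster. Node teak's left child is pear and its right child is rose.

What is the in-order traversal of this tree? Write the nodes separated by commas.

lime, fir, mint, moss, aster, pear, teak, reed, rose, tulip, iris, plum, bay

In-order visits the left subtree, then the node, then the right subtree.
At plum: go left to teak.
  At teak: go left to pear.
    At pear: go left to moss.
      At moss: go left to fir.
        At fir: go left to lime.
          lime is a leaf — visit lime.
        Visit fir.
        At fir: go right to mint.
          mint is a leaf — visit mint.
      Visit moss.
      At moss: go right to aster.
        aster is a leaf — visit aster.
    Visit pear.
    At pear: no right child.
  Visit teak.
  At teak: go right to rose.
    At rose: go left to reed.
      reed is a leaf — visit reed.
    Visit rose.
    At rose: go right to iris.
      At iris: go left to tulip.
        tulip is a leaf — visit tulip.
      Visit iris.
      At iris: no right child.
Visit plum.
At plum: go right to bay.
  bay is a leaf — visit bay.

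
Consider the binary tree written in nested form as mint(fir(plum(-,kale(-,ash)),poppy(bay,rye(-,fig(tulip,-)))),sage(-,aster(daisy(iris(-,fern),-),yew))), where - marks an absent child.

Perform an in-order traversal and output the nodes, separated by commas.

In-order visits the left subtree, then the node, then the right subtree.
At mint: go left to fir.
  At fir: go left to plum.
    At plum: no left child.
    Visit plum.
    At plum: go right to kale.
      At kale: no left child.
      Visit kale.
      At kale: go right to ash.
        ash is a leaf — visit ash.
  Visit fir.
  At fir: go right to poppy.
    At poppy: go left to bay.
      bay is a leaf — visit bay.
    Visit poppy.
    At poppy: go right to rye.
      At rye: no left child.
      Visit rye.
      At rye: go right to fig.
        At fig: go left to tulip.
          tulip is a leaf — visit tulip.
        Visit fig.
        At fig: no right child.
Visit mint.
At mint: go right to sage.
  At sage: no left child.
  Visit sage.
  At sage: go right to aster.
    At aster: go left to daisy.
      At daisy: go left to iris.
        At iris: no left child.
        Visit iris.
        At iris: go right to fern.
          fern is a leaf — visit fern.
      Visit daisy.
      At daisy: no right child.
    Visit aster.
    At aster: go right to yew.
      yew is a leaf — visit yew.

plum, kale, ash, fir, bay, poppy, rye, tulip, fig, mint, sage, iris, fern, daisy, aster, yew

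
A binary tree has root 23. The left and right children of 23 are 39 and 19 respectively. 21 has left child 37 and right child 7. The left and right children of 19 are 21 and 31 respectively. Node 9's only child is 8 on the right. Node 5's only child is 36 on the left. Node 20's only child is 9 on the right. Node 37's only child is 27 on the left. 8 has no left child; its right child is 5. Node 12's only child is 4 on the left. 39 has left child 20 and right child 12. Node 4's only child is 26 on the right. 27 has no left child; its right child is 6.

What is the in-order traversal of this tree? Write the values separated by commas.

20, 9, 8, 36, 5, 39, 4, 26, 12, 23, 27, 6, 37, 21, 7, 19, 31

In-order visits the left subtree, then the node, then the right subtree.
At 23: go left to 39.
  At 39: go left to 20.
    At 20: no left child.
    Visit 20.
    At 20: go right to 9.
      At 9: no left child.
      Visit 9.
      At 9: go right to 8.
        At 8: no left child.
        Visit 8.
        At 8: go right to 5.
          At 5: go left to 36.
            36 is a leaf — visit 36.
          Visit 5.
          At 5: no right child.
  Visit 39.
  At 39: go right to 12.
    At 12: go left to 4.
      At 4: no left child.
      Visit 4.
      At 4: go right to 26.
        26 is a leaf — visit 26.
    Visit 12.
    At 12: no right child.
Visit 23.
At 23: go right to 19.
  At 19: go left to 21.
    At 21: go left to 37.
      At 37: go left to 27.
        At 27: no left child.
        Visit 27.
        At 27: go right to 6.
          6 is a leaf — visit 6.
      Visit 37.
      At 37: no right child.
    Visit 21.
    At 21: go right to 7.
      7 is a leaf — visit 7.
  Visit 19.
  At 19: go right to 31.
    31 is a leaf — visit 31.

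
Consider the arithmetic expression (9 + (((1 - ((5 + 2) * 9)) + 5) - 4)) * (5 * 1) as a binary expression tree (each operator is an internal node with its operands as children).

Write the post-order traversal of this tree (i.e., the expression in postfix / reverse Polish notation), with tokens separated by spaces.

Post-order on an expression tree gives postfix notation: for each operator, emit left operand, right operand, then the operator.

9 1 5 2 + 9 * - 5 + 4 - + 5 1 * *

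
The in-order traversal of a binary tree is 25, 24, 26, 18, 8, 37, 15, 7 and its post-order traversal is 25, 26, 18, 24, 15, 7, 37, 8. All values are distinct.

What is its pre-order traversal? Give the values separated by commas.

8, 24, 25, 18, 26, 37, 7, 15

The last element of post-order is the root; it splits in-order into left and right subtrees.
Root 8: left subtree has 4 nodes {25, 24, 26, 18}, right has 3 {37, 15, 7}.
  Root 24: left subtree has 1 node {25}, right has 2 {26, 18}.
    Root 18: left subtree has 1 node {26}, right has 0 { }.
  Root 37: left subtree has 0 nodes { }, right has 2 {15, 7}.
    Root 7: left subtree has 1 node {15}, right has 0 { }.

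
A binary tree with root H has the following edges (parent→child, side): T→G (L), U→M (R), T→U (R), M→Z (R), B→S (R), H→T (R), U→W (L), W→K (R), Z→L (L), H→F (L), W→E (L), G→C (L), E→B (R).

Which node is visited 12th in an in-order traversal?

In-order visits the left subtree, then the node, then the right subtree.
At H: go left to F.
  F is a leaf — visit F.
Visit H.
At H: go right to T.
  At T: go left to G.
    At G: go left to C.
      C is a leaf — visit C.
    Visit G.
    At G: no right child.
  Visit T.
  At T: go right to U.
    At U: go left to W.
      At W: go left to E.
        At E: no left child.
        Visit E.
        At E: go right to B.
          At B: no left child.
          Visit B.
          At B: go right to S.
            S is a leaf — visit S.
      Visit W.
      At W: go right to K.
        K is a leaf — visit K.
    Visit U.
    At U: go right to M.
      At M: no left child.
      Visit M.
      At M: go right to Z.
        At Z: go left to L.
          L is a leaf — visit L.
        Visit Z.
        At Z: no right child.
Full in-order sequence: F, H, C, G, T, E, B, S, W, K, U, M, L, Z.

M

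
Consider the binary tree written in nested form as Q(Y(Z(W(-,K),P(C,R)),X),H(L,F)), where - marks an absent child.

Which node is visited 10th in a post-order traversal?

F

Post-order visits the left subtree, then the right subtree, then the node.
At Q: go left to Y.
  At Y: go left to Z.
    At Z: go left to W.
      At W: no left child.
      At W: go right to K.
        K is a leaf — visit K.
      Visit W.
    At Z: go right to P.
      At P: go left to C.
        C is a leaf — visit C.
      At P: go right to R.
        R is a leaf — visit R.
      Visit P.
    Visit Z.
  At Y: go right to X.
    X is a leaf — visit X.
  Visit Y.
At Q: go right to H.
  At H: go left to L.
    L is a leaf — visit L.
  At H: go right to F.
    F is a leaf — visit F.
  Visit H.
Visit Q.
Full post-order sequence: K, W, C, R, P, Z, X, Y, L, F, H, Q.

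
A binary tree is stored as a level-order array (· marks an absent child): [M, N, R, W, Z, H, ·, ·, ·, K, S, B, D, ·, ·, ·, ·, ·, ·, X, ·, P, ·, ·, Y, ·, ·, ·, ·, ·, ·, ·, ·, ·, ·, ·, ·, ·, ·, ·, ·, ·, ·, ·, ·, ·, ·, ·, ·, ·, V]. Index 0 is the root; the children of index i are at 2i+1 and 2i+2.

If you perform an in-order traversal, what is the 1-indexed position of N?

2

In-order visits the left subtree, then the node, then the right subtree.
At M: go left to N.
  At N: go left to W.
    W is a leaf — visit W.
  Visit N.
  At N: go right to Z.
    At Z: go left to K.
      At K: go left to X.
        X is a leaf — visit X.
      Visit K.
      At K: no right child.
    Visit Z.
    At Z: go right to S.
      At S: go left to P.
        P is a leaf — visit P.
      Visit S.
      At S: no right child.
Visit M.
At M: go right to R.
  At R: go left to H.
    At H: go left to B.
      At B: no left child.
      Visit B.
      At B: go right to Y.
        At Y: no left child.
        Visit Y.
        At Y: go right to V.
          V is a leaf — visit V.
    Visit H.
    At H: go right to D.
      D is a leaf — visit D.
  Visit R.
  At R: no right child.
Full in-order sequence: W, N, X, K, Z, P, S, M, B, Y, V, H, D, R.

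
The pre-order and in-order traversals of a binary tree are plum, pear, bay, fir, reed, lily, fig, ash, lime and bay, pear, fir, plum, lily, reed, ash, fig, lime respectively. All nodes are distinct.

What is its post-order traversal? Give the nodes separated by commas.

bay, fir, pear, lily, ash, lime, fig, reed, plum

The first element of pre-order is the root; it splits in-order into left and right subtrees.
Root plum: left subtree has 3 nodes {bay, pear, fir}, right has 5 {lily, reed, ash, fig, lime}.
  Root pear: left subtree has 1 node {bay}, right has 1 {fir}.
  Root reed: left subtree has 1 node {lily}, right has 3 {ash, fig, lime}.
    Root fig: left subtree has 1 node {ash}, right has 1 {lime}.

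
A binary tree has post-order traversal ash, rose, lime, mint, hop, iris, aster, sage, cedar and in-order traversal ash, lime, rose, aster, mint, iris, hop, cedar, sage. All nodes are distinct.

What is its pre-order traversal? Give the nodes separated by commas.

cedar, aster, lime, ash, rose, iris, mint, hop, sage

The last element of post-order is the root; it splits in-order into left and right subtrees.
Root cedar: left subtree has 7 nodes {ash, lime, rose, aster, mint, iris, hop}, right has 1 {sage}.
  Root aster: left subtree has 3 nodes {ash, lime, rose}, right has 3 {mint, iris, hop}.
    Root lime: left subtree has 1 node {ash}, right has 1 {rose}.
    Root iris: left subtree has 1 node {mint}, right has 1 {hop}.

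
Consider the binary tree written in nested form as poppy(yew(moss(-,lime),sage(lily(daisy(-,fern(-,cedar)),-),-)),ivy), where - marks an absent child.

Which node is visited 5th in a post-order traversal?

Post-order visits the left subtree, then the right subtree, then the node.
At poppy: go left to yew.
  At yew: go left to moss.
    At moss: no left child.
    At moss: go right to lime.
      lime is a leaf — visit lime.
    Visit moss.
  At yew: go right to sage.
    At sage: go left to lily.
      At lily: go left to daisy.
        At daisy: no left child.
        At daisy: go right to fern.
          At fern: no left child.
          At fern: go right to cedar.
            cedar is a leaf — visit cedar.
          Visit fern.
        Visit daisy.
      At lily: no right child.
      Visit lily.
    At sage: no right child.
    Visit sage.
  Visit yew.
At poppy: go right to ivy.
  ivy is a leaf — visit ivy.
Visit poppy.
Full post-order sequence: lime, moss, cedar, fern, daisy, lily, sage, yew, ivy, poppy.

daisy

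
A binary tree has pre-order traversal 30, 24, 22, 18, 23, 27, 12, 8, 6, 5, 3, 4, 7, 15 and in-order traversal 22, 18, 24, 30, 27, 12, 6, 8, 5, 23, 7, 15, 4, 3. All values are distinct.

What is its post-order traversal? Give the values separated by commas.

The first element of pre-order is the root; it splits in-order into left and right subtrees.
Root 30: left subtree has 3 nodes {22, 18, 24}, right has 10 {27, 12, 6, 8, 5, 23, 7, 15, 4, 3}.
  Root 24: left subtree has 2 nodes {22, 18}, right has 0 { }.
    Root 22: left subtree has 0 nodes { }, right has 1 {18}.
  Root 23: left subtree has 5 nodes {27, 12, 6, 8, 5}, right has 4 {7, 15, 4, 3}.
    Root 27: left subtree has 0 nodes { }, right has 4 {12, 6, 8, 5}.
      Root 12: left subtree has 0 nodes { }, right has 3 {6, 8, 5}.
        Root 8: left subtree has 1 node {6}, right has 1 {5}.
    Root 3: left subtree has 3 nodes {7, 15, 4}, right has 0 { }.
      Root 4: left subtree has 2 nodes {7, 15}, right has 0 { }.
        Root 7: left subtree has 0 nodes { }, right has 1 {15}.

18, 22, 24, 6, 5, 8, 12, 27, 15, 7, 4, 3, 23, 30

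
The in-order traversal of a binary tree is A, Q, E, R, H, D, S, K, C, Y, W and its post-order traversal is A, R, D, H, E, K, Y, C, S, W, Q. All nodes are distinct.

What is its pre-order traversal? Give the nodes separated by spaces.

Q A W S E H R D C K Y

The last element of post-order is the root; it splits in-order into left and right subtrees.
Root Q: left subtree has 1 node {A}, right has 9 {E, R, H, D, S, K, C, Y, W}.
  Root W: left subtree has 8 nodes {E, R, H, D, S, K, C, Y}, right has 0 { }.
    Root S: left subtree has 4 nodes {E, R, H, D}, right has 3 {K, C, Y}.
      Root E: left subtree has 0 nodes { }, right has 3 {R, H, D}.
        Root H: left subtree has 1 node {R}, right has 1 {D}.
      Root C: left subtree has 1 node {K}, right has 1 {Y}.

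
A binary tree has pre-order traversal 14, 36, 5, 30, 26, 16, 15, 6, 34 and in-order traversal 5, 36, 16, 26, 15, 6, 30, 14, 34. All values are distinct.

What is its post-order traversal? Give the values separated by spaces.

5 16 6 15 26 30 36 34 14

The first element of pre-order is the root; it splits in-order into left and right subtrees.
Root 14: left subtree has 7 nodes {5, 36, 16, 26, 15, 6, 30}, right has 1 {34}.
  Root 36: left subtree has 1 node {5}, right has 5 {16, 26, 15, 6, 30}.
    Root 30: left subtree has 4 nodes {16, 26, 15, 6}, right has 0 { }.
      Root 26: left subtree has 1 node {16}, right has 2 {15, 6}.
        Root 15: left subtree has 0 nodes { }, right has 1 {6}.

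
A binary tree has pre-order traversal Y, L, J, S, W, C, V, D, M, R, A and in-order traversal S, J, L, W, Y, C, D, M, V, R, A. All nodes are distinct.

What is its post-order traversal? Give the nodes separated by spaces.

The first element of pre-order is the root; it splits in-order into left and right subtrees.
Root Y: left subtree has 4 nodes {S, J, L, W}, right has 6 {C, D, M, V, R, A}.
  Root L: left subtree has 2 nodes {S, J}, right has 1 {W}.
    Root J: left subtree has 1 node {S}, right has 0 { }.
  Root C: left subtree has 0 nodes { }, right has 5 {D, M, V, R, A}.
    Root V: left subtree has 2 nodes {D, M}, right has 2 {R, A}.
      Root D: left subtree has 0 nodes { }, right has 1 {M}.
      Root R: left subtree has 0 nodes { }, right has 1 {A}.

S J W L M D A R V C Y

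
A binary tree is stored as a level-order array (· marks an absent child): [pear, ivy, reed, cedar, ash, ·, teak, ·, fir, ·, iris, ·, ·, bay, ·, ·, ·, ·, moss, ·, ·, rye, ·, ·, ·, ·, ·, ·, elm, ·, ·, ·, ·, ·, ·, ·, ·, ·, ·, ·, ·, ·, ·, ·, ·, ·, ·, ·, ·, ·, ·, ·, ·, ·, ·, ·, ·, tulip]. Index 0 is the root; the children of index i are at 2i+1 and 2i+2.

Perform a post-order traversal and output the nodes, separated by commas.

Post-order visits the left subtree, then the right subtree, then the node.
At pear: go left to ivy.
  At ivy: go left to cedar.
    At cedar: no left child.
    At cedar: go right to fir.
      At fir: no left child.
      At fir: go right to moss.
        moss is a leaf — visit moss.
      Visit fir.
    Visit cedar.
  At ivy: go right to ash.
    At ash: no left child.
    At ash: go right to iris.
      At iris: go left to rye.
        rye is a leaf — visit rye.
      At iris: no right child.
      Visit iris.
    Visit ash.
  Visit ivy.
At pear: go right to reed.
  At reed: no left child.
  At reed: go right to teak.
    At teak: go left to bay.
      At bay: no left child.
      At bay: go right to elm.
        At elm: go left to tulip.
          tulip is a leaf — visit tulip.
        At elm: no right child.
        Visit elm.
      Visit bay.
    At teak: no right child.
    Visit teak.
  Visit reed.
Visit pear.

moss, fir, cedar, rye, iris, ash, ivy, tulip, elm, bay, teak, reed, pear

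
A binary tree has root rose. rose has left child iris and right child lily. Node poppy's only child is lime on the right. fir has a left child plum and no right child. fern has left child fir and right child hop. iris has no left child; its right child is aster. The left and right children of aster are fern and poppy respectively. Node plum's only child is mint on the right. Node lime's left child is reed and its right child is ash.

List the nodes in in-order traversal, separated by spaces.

In-order visits the left subtree, then the node, then the right subtree.
At rose: go left to iris.
  At iris: no left child.
  Visit iris.
  At iris: go right to aster.
    At aster: go left to fern.
      At fern: go left to fir.
        At fir: go left to plum.
          At plum: no left child.
          Visit plum.
          At plum: go right to mint.
            mint is a leaf — visit mint.
        Visit fir.
        At fir: no right child.
      Visit fern.
      At fern: go right to hop.
        hop is a leaf — visit hop.
    Visit aster.
    At aster: go right to poppy.
      At poppy: no left child.
      Visit poppy.
      At poppy: go right to lime.
        At lime: go left to reed.
          reed is a leaf — visit reed.
        Visit lime.
        At lime: go right to ash.
          ash is a leaf — visit ash.
Visit rose.
At rose: go right to lily.
  lily is a leaf — visit lily.

iris plum mint fir fern hop aster poppy reed lime ash rose lily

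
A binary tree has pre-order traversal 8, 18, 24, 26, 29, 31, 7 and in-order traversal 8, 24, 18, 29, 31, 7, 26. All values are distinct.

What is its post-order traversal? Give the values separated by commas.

24, 7, 31, 29, 26, 18, 8

The first element of pre-order is the root; it splits in-order into left and right subtrees.
Root 8: left subtree has 0 nodes { }, right has 6 {24, 18, 29, 31, 7, 26}.
  Root 18: left subtree has 1 node {24}, right has 4 {29, 31, 7, 26}.
    Root 26: left subtree has 3 nodes {29, 31, 7}, right has 0 { }.
      Root 29: left subtree has 0 nodes { }, right has 2 {31, 7}.
        Root 31: left subtree has 0 nodes { }, right has 1 {7}.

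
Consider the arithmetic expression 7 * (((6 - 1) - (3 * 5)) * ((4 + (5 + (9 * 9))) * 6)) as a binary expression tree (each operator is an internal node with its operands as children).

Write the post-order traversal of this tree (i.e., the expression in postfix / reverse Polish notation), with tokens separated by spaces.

Post-order on an expression tree gives postfix notation: for each operator, emit left operand, right operand, then the operator.

7 6 1 - 3 5 * - 4 5 9 9 * + + 6 * * *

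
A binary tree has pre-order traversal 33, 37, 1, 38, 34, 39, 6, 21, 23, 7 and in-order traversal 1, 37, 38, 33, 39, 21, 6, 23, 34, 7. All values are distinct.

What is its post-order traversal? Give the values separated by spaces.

The first element of pre-order is the root; it splits in-order into left and right subtrees.
Root 33: left subtree has 3 nodes {1, 37, 38}, right has 6 {39, 21, 6, 23, 34, 7}.
  Root 37: left subtree has 1 node {1}, right has 1 {38}.
  Root 34: left subtree has 4 nodes {39, 21, 6, 23}, right has 1 {7}.
    Root 39: left subtree has 0 nodes { }, right has 3 {21, 6, 23}.
      Root 6: left subtree has 1 node {21}, right has 1 {23}.

1 38 37 21 23 6 39 7 34 33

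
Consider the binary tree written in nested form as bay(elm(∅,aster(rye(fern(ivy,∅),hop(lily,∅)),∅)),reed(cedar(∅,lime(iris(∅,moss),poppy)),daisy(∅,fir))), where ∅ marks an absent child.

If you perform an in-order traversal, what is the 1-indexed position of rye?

4

In-order visits the left subtree, then the node, then the right subtree.
At bay: go left to elm.
  At elm: no left child.
  Visit elm.
  At elm: go right to aster.
    At aster: go left to rye.
      At rye: go left to fern.
        At fern: go left to ivy.
          ivy is a leaf — visit ivy.
        Visit fern.
        At fern: no right child.
      Visit rye.
      At rye: go right to hop.
        At hop: go left to lily.
          lily is a leaf — visit lily.
        Visit hop.
        At hop: no right child.
    Visit aster.
    At aster: no right child.
Visit bay.
At bay: go right to reed.
  At reed: go left to cedar.
    At cedar: no left child.
    Visit cedar.
    At cedar: go right to lime.
      At lime: go left to iris.
        At iris: no left child.
        Visit iris.
        At iris: go right to moss.
          moss is a leaf — visit moss.
      Visit lime.
      At lime: go right to poppy.
        poppy is a leaf — visit poppy.
  Visit reed.
  At reed: go right to daisy.
    At daisy: no left child.
    Visit daisy.
    At daisy: go right to fir.
      fir is a leaf — visit fir.
Full in-order sequence: elm, ivy, fern, rye, lily, hop, aster, bay, cedar, iris, moss, lime, poppy, reed, daisy, fir.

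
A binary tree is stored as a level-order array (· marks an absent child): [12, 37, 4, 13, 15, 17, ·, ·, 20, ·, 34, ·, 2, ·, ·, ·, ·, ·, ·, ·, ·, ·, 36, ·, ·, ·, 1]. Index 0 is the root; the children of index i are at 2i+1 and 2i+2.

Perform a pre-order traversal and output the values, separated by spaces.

12 37 13 20 15 34 36 4 17 2 1

Pre-order visits the node, then its left subtree, then its right subtree.
Visit 12.
At 12: go left to 37.
  Visit 37.
  At 37: go left to 13.
    Visit 13.
    At 13: no left child.
    At 13: go right to 20.
      20 is a leaf — visit 20.
  At 37: go right to 15.
    Visit 15.
    At 15: no left child.
    At 15: go right to 34.
      Visit 34.
      At 34: no left child.
      At 34: go right to 36.
        36 is a leaf — visit 36.
At 12: go right to 4.
  Visit 4.
  At 4: go left to 17.
    Visit 17.
    At 17: no left child.
    At 17: go right to 2.
      Visit 2.
      At 2: no left child.
      At 2: go right to 1.
        1 is a leaf — visit 1.
  At 4: no right child.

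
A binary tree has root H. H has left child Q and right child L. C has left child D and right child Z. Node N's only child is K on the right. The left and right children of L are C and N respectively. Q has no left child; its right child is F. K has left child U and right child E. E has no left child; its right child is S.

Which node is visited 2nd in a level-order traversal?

Level-order visits nodes level by level from the root, left to right within each level.
Level 0: H
Level 1: Q, L
Level 2: F, C, N
Level 3: D, Z, K
Level 4: U, E
Level 5: S
Full level-order sequence: H, Q, L, F, C, N, D, Z, K, U, E, S.

Q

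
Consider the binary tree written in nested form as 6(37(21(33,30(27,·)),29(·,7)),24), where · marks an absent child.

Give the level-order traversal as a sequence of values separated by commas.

Level-order visits nodes level by level from the root, left to right within each level.
Level 0: 6
Level 1: 37, 24
Level 2: 21, 29
Level 3: 33, 30, 7
Level 4: 27

6, 37, 24, 21, 29, 33, 30, 7, 27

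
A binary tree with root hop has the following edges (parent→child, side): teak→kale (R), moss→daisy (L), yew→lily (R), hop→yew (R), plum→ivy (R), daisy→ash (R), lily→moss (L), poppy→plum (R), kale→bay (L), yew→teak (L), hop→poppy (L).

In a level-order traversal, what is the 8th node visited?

Level-order visits nodes level by level from the root, left to right within each level.
Level 0: hop
Level 1: poppy, yew
Level 2: plum, teak, lily
Level 3: ivy, kale, moss
Level 4: bay, daisy
Level 5: ash
Full level-order sequence: hop, poppy, yew, plum, teak, lily, ivy, kale, moss, bay, daisy, ash.

kale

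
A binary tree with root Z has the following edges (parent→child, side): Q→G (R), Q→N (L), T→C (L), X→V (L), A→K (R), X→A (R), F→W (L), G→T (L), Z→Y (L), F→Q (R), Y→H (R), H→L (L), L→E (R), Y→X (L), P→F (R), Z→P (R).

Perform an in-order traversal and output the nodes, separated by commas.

In-order visits the left subtree, then the node, then the right subtree.
At Z: go left to Y.
  At Y: go left to X.
    At X: go left to V.
      V is a leaf — visit V.
    Visit X.
    At X: go right to A.
      At A: no left child.
      Visit A.
      At A: go right to K.
        K is a leaf — visit K.
  Visit Y.
  At Y: go right to H.
    At H: go left to L.
      At L: no left child.
      Visit L.
      At L: go right to E.
        E is a leaf — visit E.
    Visit H.
    At H: no right child.
Visit Z.
At Z: go right to P.
  At P: no left child.
  Visit P.
  At P: go right to F.
    At F: go left to W.
      W is a leaf — visit W.
    Visit F.
    At F: go right to Q.
      At Q: go left to N.
        N is a leaf — visit N.
      Visit Q.
      At Q: go right to G.
        At G: go left to T.
          At T: go left to C.
            C is a leaf — visit C.
          Visit T.
          At T: no right child.
        Visit G.
        At G: no right child.

V, X, A, K, Y, L, E, H, Z, P, W, F, N, Q, C, T, G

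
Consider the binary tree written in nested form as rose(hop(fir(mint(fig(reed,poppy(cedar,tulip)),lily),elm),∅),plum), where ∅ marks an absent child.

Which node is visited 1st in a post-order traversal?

Post-order visits the left subtree, then the right subtree, then the node.
At rose: go left to hop.
  At hop: go left to fir.
    At fir: go left to mint.
      At mint: go left to fig.
        At fig: go left to reed.
          reed is a leaf — visit reed.
        At fig: go right to poppy.
          At poppy: go left to cedar.
            cedar is a leaf — visit cedar.
          At poppy: go right to tulip.
            tulip is a leaf — visit tulip.
          Visit poppy.
        Visit fig.
      At mint: go right to lily.
        lily is a leaf — visit lily.
      Visit mint.
    At fir: go right to elm.
      elm is a leaf — visit elm.
    Visit fir.
  At hop: no right child.
  Visit hop.
At rose: go right to plum.
  plum is a leaf — visit plum.
Visit rose.
Full post-order sequence: reed, cedar, tulip, poppy, fig, lily, mint, elm, fir, hop, plum, rose.

reed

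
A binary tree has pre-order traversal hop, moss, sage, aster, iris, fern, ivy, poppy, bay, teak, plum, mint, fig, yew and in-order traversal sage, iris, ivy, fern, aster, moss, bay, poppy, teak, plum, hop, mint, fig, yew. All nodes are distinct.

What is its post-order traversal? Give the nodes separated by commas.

The first element of pre-order is the root; it splits in-order into left and right subtrees.
Root hop: left subtree has 10 nodes {sage, iris, ivy, fern, aster, moss, bay, poppy, teak, plum}, right has 3 {mint, fig, yew}.
  Root moss: left subtree has 5 nodes {sage, iris, ivy, fern, aster}, right has 4 {bay, poppy, teak, plum}.
    Root sage: left subtree has 0 nodes { }, right has 4 {iris, ivy, fern, aster}.
      Root aster: left subtree has 3 nodes {iris, ivy, fern}, right has 0 { }.
        Root iris: left subtree has 0 nodes { }, right has 2 {ivy, fern}.
          Root fern: left subtree has 1 node {ivy}, right has 0 { }.
    Root poppy: left subtree has 1 node {bay}, right has 2 {teak, plum}.
      Root teak: left subtree has 0 nodes { }, right has 1 {plum}.
  Root mint: left subtree has 0 nodes { }, right has 2 {fig, yew}.
    Root fig: left subtree has 0 nodes { }, right has 1 {yew}.

ivy, fern, iris, aster, sage, bay, plum, teak, poppy, moss, yew, fig, mint, hop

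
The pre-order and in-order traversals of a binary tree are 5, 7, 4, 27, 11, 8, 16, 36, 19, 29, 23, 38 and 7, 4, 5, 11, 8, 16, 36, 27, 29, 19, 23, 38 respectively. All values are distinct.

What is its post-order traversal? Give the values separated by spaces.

The first element of pre-order is the root; it splits in-order into left and right subtrees.
Root 5: left subtree has 2 nodes {7, 4}, right has 9 {11, 8, 16, 36, 27, 29, 19, 23, 38}.
  Root 7: left subtree has 0 nodes { }, right has 1 {4}.
  Root 27: left subtree has 4 nodes {11, 8, 16, 36}, right has 4 {29, 19, 23, 38}.
    Root 11: left subtree has 0 nodes { }, right has 3 {8, 16, 36}.
      Root 8: left subtree has 0 nodes { }, right has 2 {16, 36}.
        Root 16: left subtree has 0 nodes { }, right has 1 {36}.
    Root 19: left subtree has 1 node {29}, right has 2 {23, 38}.
      Root 23: left subtree has 0 nodes { }, right has 1 {38}.

4 7 36 16 8 11 29 38 23 19 27 5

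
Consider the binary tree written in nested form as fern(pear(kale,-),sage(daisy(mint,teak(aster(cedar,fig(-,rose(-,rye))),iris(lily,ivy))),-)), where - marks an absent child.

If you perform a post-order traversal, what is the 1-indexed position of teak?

12

Post-order visits the left subtree, then the right subtree, then the node.
At fern: go left to pear.
  At pear: go left to kale.
    kale is a leaf — visit kale.
  At pear: no right child.
  Visit pear.
At fern: go right to sage.
  At sage: go left to daisy.
    At daisy: go left to mint.
      mint is a leaf — visit mint.
    At daisy: go right to teak.
      At teak: go left to aster.
        At aster: go left to cedar.
          cedar is a leaf — visit cedar.
        At aster: go right to fig.
          At fig: no left child.
          At fig: go right to rose.
            At rose: no left child.
            At rose: go right to rye.
              rye is a leaf — visit rye.
            Visit rose.
          Visit fig.
        Visit aster.
      At teak: go right to iris.
        At iris: go left to lily.
          lily is a leaf — visit lily.
        At iris: go right to ivy.
          ivy is a leaf — visit ivy.
        Visit iris.
      Visit teak.
    Visit daisy.
  At sage: no right child.
  Visit sage.
Visit fern.
Full post-order sequence: kale, pear, mint, cedar, rye, rose, fig, aster, lily, ivy, iris, teak, daisy, sage, fern.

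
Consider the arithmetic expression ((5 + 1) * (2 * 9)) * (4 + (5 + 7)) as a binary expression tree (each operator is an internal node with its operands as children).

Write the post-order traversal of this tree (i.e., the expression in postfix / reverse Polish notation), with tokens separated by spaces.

5 1 + 2 9 * * 4 5 7 + + *

Post-order on an expression tree gives postfix notation: for each operator, emit left operand, right operand, then the operator.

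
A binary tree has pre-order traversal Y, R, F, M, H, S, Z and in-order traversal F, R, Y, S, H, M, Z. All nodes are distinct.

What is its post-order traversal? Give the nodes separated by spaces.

F R S H Z M Y

The first element of pre-order is the root; it splits in-order into left and right subtrees.
Root Y: left subtree has 2 nodes {F, R}, right has 4 {S, H, M, Z}.
  Root R: left subtree has 1 node {F}, right has 0 { }.
  Root M: left subtree has 2 nodes {S, H}, right has 1 {Z}.
    Root H: left subtree has 1 node {S}, right has 0 { }.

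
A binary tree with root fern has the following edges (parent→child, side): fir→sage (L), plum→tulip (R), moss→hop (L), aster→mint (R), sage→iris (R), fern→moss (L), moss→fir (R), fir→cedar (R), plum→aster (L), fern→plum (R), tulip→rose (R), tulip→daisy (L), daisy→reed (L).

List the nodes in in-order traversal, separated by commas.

hop, moss, sage, iris, fir, cedar, fern, aster, mint, plum, reed, daisy, tulip, rose

In-order visits the left subtree, then the node, then the right subtree.
At fern: go left to moss.
  At moss: go left to hop.
    hop is a leaf — visit hop.
  Visit moss.
  At moss: go right to fir.
    At fir: go left to sage.
      At sage: no left child.
      Visit sage.
      At sage: go right to iris.
        iris is a leaf — visit iris.
    Visit fir.
    At fir: go right to cedar.
      cedar is a leaf — visit cedar.
Visit fern.
At fern: go right to plum.
  At plum: go left to aster.
    At aster: no left child.
    Visit aster.
    At aster: go right to mint.
      mint is a leaf — visit mint.
  Visit plum.
  At plum: go right to tulip.
    At tulip: go left to daisy.
      At daisy: go left to reed.
        reed is a leaf — visit reed.
      Visit daisy.
      At daisy: no right child.
    Visit tulip.
    At tulip: go right to rose.
      rose is a leaf — visit rose.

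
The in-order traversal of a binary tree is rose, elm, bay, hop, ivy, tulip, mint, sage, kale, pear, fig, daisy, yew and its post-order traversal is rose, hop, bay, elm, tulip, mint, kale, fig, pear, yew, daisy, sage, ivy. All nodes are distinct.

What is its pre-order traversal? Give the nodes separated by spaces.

ivy elm rose bay hop sage mint tulip daisy pear kale fig yew

The last element of post-order is the root; it splits in-order into left and right subtrees.
Root ivy: left subtree has 4 nodes {rose, elm, bay, hop}, right has 8 {tulip, mint, sage, kale, pear, fig, daisy, yew}.
  Root elm: left subtree has 1 node {rose}, right has 2 {bay, hop}.
    Root bay: left subtree has 0 nodes { }, right has 1 {hop}.
  Root sage: left subtree has 2 nodes {tulip, mint}, right has 5 {kale, pear, fig, daisy, yew}.
    Root mint: left subtree has 1 node {tulip}, right has 0 { }.
    Root daisy: left subtree has 3 nodes {kale, pear, fig}, right has 1 {yew}.
      Root pear: left subtree has 1 node {kale}, right has 1 {fig}.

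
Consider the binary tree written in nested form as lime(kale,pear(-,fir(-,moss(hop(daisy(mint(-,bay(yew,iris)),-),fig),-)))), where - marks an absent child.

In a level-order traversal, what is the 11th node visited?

yew

Level-order visits nodes level by level from the root, left to right within each level.
Level 0: lime
Level 1: kale, pear
Level 2: fir
Level 3: moss
Level 4: hop
Level 5: daisy, fig
Level 6: mint
Level 7: bay
Level 8: yew, iris
Full level-order sequence: lime, kale, pear, fir, moss, hop, daisy, fig, mint, bay, yew, iris.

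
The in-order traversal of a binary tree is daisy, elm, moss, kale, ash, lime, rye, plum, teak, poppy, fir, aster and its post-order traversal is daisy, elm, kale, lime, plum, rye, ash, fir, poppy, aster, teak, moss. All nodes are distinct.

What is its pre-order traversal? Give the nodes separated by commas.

The last element of post-order is the root; it splits in-order into left and right subtrees.
Root moss: left subtree has 2 nodes {daisy, elm}, right has 9 {kale, ash, lime, rye, plum, teak, poppy, fir, aster}.
  Root elm: left subtree has 1 node {daisy}, right has 0 { }.
  Root teak: left subtree has 5 nodes {kale, ash, lime, rye, plum}, right has 3 {poppy, fir, aster}.
    Root ash: left subtree has 1 node {kale}, right has 3 {lime, rye, plum}.
      Root rye: left subtree has 1 node {lime}, right has 1 {plum}.
    Root aster: left subtree has 2 nodes {poppy, fir}, right has 0 { }.
      Root poppy: left subtree has 0 nodes { }, right has 1 {fir}.

moss, elm, daisy, teak, ash, kale, rye, lime, plum, aster, poppy, fir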